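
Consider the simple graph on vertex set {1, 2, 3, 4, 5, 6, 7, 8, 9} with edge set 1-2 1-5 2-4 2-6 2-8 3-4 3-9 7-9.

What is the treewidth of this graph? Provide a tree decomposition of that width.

Every bag has size at most 2, so the width is 2 − 1 = 1 and tw(G) ≤ 1. G has an edge, so its treewidth is at least 1. Therefore the treewidth is 1.

Treewidth 1.
One such decomposition:
Bags: B1 = {1, 2}  B2 = {1, 5}  B3 = {2, 4}  B4 = {2, 8}  B5 = {3, 4}  B6 = {3, 9}  B7 = {2, 6}  B8 = {7, 9}
Tree: B1–B2, B1–B3, B3–B4, B3–B5, B5–B6, B3–B7, B6–B8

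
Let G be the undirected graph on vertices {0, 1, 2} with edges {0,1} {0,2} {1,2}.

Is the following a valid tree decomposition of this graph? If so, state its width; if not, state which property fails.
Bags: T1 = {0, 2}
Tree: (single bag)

A tree decomposition must satisfy three properties: every vertex lies in some bag; for every edge, both endpoints lie together in some bag; and for every vertex, the bags containing it form a connected subtree. Here vertex 1 appears in no bag, so the decomposition is invalid.

No — vertex 1 appears in no bag.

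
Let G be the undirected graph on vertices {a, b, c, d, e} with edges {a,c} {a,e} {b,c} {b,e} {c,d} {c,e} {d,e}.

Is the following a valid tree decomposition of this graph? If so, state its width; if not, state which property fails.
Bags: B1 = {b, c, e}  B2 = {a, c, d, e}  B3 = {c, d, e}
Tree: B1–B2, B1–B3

A tree decomposition must satisfy three properties: every vertex lies in some bag; for every edge, both endpoints lie together in some bag; and for every vertex, the bags containing it form a connected subtree. Here bags containing vertex d are not connected in the tree, so the decomposition is invalid.

No — bags containing vertex d are not connected in the tree.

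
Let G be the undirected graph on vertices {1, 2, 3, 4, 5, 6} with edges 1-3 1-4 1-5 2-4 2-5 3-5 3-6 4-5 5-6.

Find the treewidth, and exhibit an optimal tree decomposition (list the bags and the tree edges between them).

Each bag holds 3 vertices, so the decomposition has width 2, which upper-bounds the treewidth. For the lower bound, the 3 vertices {1, 3, 5} are pairwise adjacent, and any tree decomposition puts a clique entirely inside one bag — forcing width ≥ 2. Hence tw(G) = 2 exactly.

Treewidth 2.
Bags: B1 = {1, 3, 5}  B2 = {1, 4, 5}  B3 = {2, 4, 5}  B4 = {3, 5, 6}
Tree: B1–B2, B2–B3, B1–B4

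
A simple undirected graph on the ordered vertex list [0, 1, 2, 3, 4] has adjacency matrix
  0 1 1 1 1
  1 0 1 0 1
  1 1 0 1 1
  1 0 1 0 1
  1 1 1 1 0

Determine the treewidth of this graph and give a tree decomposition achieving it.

The largest bag has 4 vertices, giving width 3; this decomposition certifies tw(G) ≤ 3. On the other hand G contains the 4-clique {0, 1, 2, 4}. A clique must lie in a single bag of any decomposition, so no decomposition can have width below 3. Therefore the treewidth is 3.

Treewidth 3.
Bags: B1 = {0, 2, 3, 4}  B2 = {0, 1, 2, 4}
Tree: B1–B2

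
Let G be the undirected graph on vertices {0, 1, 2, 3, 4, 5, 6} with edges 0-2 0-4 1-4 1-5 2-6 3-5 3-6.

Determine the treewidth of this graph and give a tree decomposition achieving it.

Treewidth 2.
One such decomposition:
Bags: B1 = {1, 3, 5}  B2 = {1, 3, 6}  B3 = {1, 2, 6}  B4 = {0, 1, 2}  B5 = {0, 1, 4}
Tree: B1–B2, B2–B3, B3–B4, B4–B5

Every bag has size at most 3, so the width is 3 − 1 = 2 and tw(G) ≤ 2. Since 1–5–3–6–2–0–4–1 is a cycle in G, G is not acyclic. Forests are exactly the graphs of treewidth ≤ 1, so tw(G) ≥ 2. Therefore the treewidth is 2.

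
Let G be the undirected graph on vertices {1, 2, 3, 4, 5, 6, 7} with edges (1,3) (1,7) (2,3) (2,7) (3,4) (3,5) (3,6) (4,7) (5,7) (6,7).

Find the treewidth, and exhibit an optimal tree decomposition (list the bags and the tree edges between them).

Each bag holds 3 vertices, so the decomposition has width 2, which upper-bounds the treewidth. Since 3–5–7–2–3 is a cycle in G, G is not acyclic. Forests are exactly the graphs of treewidth ≤ 1, so tw(G) ≥ 2. Hence tw(G) = 2 exactly.

Treewidth 2.
Bags: B1 = {3, 5, 7}  B2 = {2, 3, 7}  B3 = {3, 4, 7}  B4 = {1, 3, 7}  B5 = {3, 6, 7}
Tree: B1–B2, B2–B3, B3–B4, B4–B5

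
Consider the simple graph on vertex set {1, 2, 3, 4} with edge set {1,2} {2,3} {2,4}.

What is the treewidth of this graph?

A width-1 tree decomposition is:
Bags: B1 = {1, 2}  B2 = {2, 4}  B3 = {2, 3}
Tree: B1–B2, B2–B3
Each bag holds 2 vertices, so the decomposition has width 1, which upper-bounds the treewidth. G has an edge, so its treewidth is at least 1. The upper and lower bounds meet at 1, so that is the treewidth.

1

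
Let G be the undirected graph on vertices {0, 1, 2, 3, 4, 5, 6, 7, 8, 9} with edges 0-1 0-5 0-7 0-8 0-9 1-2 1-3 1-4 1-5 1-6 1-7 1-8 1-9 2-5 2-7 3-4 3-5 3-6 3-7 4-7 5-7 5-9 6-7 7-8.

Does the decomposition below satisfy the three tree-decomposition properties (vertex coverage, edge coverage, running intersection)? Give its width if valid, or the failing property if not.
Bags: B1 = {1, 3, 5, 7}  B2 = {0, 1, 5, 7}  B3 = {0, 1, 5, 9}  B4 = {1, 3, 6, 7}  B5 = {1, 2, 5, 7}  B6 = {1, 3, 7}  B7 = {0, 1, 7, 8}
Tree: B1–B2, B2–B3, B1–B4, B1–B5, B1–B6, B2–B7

A tree decomposition must satisfy three properties: every vertex lies in some bag; for every edge, both endpoints lie together in some bag; and for every vertex, the bags containing it form a connected subtree. Here vertex 4 appears in no bag, so the decomposition is invalid.

No — vertex 4 appears in no bag.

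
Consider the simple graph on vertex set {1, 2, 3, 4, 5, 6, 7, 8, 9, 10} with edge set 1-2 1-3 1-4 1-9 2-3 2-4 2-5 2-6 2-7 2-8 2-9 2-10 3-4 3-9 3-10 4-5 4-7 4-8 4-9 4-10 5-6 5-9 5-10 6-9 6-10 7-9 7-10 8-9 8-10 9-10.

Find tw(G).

4

A width-4 tree decomposition is:
Bags: B1 = {2, 4, 7, 9, 10}  B2 = {2, 3, 4, 9, 10}  B3 = {1, 2, 3, 4, 9}  B4 = {2, 4, 5, 9, 10}  B5 = {2, 5, 6, 9, 10}  B6 = {2, 4, 8, 9, 10}
Tree: B1–B2, B2–B3, B2–B4, B4–B5, B2–B6
Each bag holds 5 vertices, so the decomposition has width 4, which upper-bounds the treewidth. Conversely, {1, 2, 3, 4, 9} is a clique of size 5, and the vertices of any clique must share a bag in every tree decomposition; so some bag has ≥ 5 vertices and tw(G) ≥ 4. Combining the bounds, tw(G) = 4.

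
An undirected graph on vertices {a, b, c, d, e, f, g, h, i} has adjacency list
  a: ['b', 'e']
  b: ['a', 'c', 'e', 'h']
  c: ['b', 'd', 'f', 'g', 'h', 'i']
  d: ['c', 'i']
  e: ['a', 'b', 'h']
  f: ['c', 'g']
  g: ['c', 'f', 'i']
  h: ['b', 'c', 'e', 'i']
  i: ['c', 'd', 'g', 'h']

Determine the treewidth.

A width-2 tree decomposition is:
Bags: B1 = {c, g, i}  B2 = {c, h, i}  B3 = {b, c, h}  B4 = {b, e, h}  B5 = {a, b, e}  B6 = {c, f, g}  B7 = {c, d, i}
Tree: B1–B2, B2–B3, B3–B4, B4–B5, B1–B6, B2–B7
Every bag has size at most 3, so the width is 3 − 1 = 2 and tw(G) ≤ 2. Conversely, {b, e, h} is a clique of size 3, and the vertices of any clique must share a bag in every tree decomposition; so some bag has ≥ 3 vertices and tw(G) ≥ 2. Combining the bounds, tw(G) = 2.

2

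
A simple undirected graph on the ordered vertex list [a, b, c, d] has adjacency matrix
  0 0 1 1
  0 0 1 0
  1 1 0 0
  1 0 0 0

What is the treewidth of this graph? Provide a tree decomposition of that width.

Treewidth 1.
One such decomposition:
Bags: B1 = {b, c}  B2 = {a, c}  B3 = {a, d}
Tree: B1–B2, B2–B3

Every bag has size at most 2, so the width is 2 − 1 = 1 and tw(G) ≤ 1. Any graph with an edge has treewidth ≥ 1, and G has the edge b–c. Combining the bounds, tw(G) = 1.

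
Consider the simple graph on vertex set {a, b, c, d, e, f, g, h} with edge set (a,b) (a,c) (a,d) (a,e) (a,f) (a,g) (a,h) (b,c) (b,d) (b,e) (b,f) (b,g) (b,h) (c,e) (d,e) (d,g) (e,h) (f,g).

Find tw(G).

A width-3 tree decomposition is:
Bags: B1 = {a, b, e, h}  B2 = {a, b, c, e}  B3 = {a, b, d, e}  B4 = {a, b, d, g}  B5 = {a, b, f, g}
Tree: B1–B2, B2–B3, B3–B4, B4–B5
The largest bag has 4 vertices, giving width 3; this decomposition certifies tw(G) ≤ 3. On the other hand G contains the 4-clique {a, b, d, g}. A clique must lie in a single bag of any decomposition, so no decomposition can have width below 3. Hence tw(G) = 3 exactly.

3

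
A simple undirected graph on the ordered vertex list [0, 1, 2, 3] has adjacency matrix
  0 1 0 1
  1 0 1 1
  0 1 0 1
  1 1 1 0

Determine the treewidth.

2

A width-2 tree decomposition is:
Bags: B1 = {1, 2, 3}  B2 = {0, 1, 3}
Tree: B1–B2
Every bag has size at most 3, so the width is 3 − 1 = 2 and tw(G) ≤ 2. On the other hand G contains the 3-clique {0, 1, 3}. A clique must lie in a single bag of any decomposition, so no decomposition can have width below 2. Combining the bounds, tw(G) = 2.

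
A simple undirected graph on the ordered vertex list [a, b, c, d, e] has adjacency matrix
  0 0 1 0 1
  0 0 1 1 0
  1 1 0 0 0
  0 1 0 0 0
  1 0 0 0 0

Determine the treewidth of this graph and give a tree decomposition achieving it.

Each bag holds 2 vertices, so the decomposition has width 1, which upper-bounds the treewidth. Any graph with an edge has treewidth ≥ 1, and G has the edge d–b. The upper and lower bounds meet at 1, so that is the treewidth.

Treewidth 1.
One optimal decomposition is:
Bags: B1 = {b, d}  B2 = {b, c}  B3 = {a, c}  B4 = {a, e}
Tree: B1–B2, B2–B3, B3–B4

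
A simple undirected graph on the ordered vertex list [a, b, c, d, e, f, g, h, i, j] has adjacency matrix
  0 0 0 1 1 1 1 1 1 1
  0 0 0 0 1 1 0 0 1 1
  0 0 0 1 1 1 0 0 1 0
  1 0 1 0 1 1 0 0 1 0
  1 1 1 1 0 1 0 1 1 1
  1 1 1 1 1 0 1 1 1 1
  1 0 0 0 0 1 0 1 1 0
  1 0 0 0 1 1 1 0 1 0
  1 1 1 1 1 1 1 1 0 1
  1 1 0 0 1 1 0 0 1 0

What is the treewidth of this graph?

A width-4 tree decomposition is:
Bags: B1 = {a, e, f, h, i}  B2 = {a, d, e, f, i}  B3 = {a, e, f, i, j}  B4 = {b, e, f, i, j}  B5 = {a, f, g, h, i}  B6 = {c, d, e, f, i}
Tree: B1–B2, B1–B3, B3–B4, B1–B5, B2–B6
Every bag has size at most 5, so the width is 5 − 1 = 4 and tw(G) ≤ 4. For the lower bound, the 5 vertices {a, f, g, h, i} are pairwise adjacent, and any tree decomposition puts a clique entirely inside one bag — forcing width ≥ 4. The upper and lower bounds meet at 4, so that is the treewidth.

4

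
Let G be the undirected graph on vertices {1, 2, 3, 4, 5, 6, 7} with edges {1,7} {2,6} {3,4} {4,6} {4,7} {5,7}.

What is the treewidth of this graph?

1

A width-1 tree decomposition is:
Bags: B1 = {4, 7}  B2 = {1, 7}  B3 = {3, 4}  B4 = {4, 6}  B5 = {5, 7}  B6 = {2, 6}
Tree: B1–B2, B1–B3, B3–B4, B2–B5, B4–B6
Every bag has size at most 2, so the width is 2 − 1 = 1 and tw(G) ≤ 1. Any graph with an edge has treewidth ≥ 1, and G has the edge 7–4. Hence tw(G) = 1 exactly.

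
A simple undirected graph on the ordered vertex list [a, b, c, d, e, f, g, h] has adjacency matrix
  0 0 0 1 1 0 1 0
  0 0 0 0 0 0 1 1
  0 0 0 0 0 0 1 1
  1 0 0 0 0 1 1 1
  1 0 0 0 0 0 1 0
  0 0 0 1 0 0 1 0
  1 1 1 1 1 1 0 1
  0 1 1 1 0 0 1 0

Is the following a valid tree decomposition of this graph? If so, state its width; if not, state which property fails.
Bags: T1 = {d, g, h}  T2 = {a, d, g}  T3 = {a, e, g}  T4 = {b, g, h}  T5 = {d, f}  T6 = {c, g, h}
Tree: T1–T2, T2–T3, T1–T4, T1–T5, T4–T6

No — edge (g,f) lies in no bag.

A tree decomposition must satisfy three properties: every vertex lies in some bag; for every edge, both endpoints lie together in some bag; and for every vertex, the bags containing it form a connected subtree. Here edge (g,f) lies in no bag, so the decomposition is invalid.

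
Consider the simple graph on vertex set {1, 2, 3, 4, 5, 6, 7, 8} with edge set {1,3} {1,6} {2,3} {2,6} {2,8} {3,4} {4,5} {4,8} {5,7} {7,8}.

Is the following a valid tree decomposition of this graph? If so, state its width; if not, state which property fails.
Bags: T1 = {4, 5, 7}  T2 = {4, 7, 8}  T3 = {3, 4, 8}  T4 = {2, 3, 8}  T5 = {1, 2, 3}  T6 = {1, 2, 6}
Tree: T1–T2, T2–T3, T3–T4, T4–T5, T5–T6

Yes; width 2.

Vertex coverage: the bags together contain {1, 2, 3, 4, 5, 6, 7, 8}, the full vertex set. Edge coverage: each edge of G has both endpoints in at least one bag. Running intersection: for every vertex, the bags containing it form a connected subtree. All three properties hold, so this is a valid tree decomposition of width max|bag| − 1 = 2, and hence tw(G) ≤ 2.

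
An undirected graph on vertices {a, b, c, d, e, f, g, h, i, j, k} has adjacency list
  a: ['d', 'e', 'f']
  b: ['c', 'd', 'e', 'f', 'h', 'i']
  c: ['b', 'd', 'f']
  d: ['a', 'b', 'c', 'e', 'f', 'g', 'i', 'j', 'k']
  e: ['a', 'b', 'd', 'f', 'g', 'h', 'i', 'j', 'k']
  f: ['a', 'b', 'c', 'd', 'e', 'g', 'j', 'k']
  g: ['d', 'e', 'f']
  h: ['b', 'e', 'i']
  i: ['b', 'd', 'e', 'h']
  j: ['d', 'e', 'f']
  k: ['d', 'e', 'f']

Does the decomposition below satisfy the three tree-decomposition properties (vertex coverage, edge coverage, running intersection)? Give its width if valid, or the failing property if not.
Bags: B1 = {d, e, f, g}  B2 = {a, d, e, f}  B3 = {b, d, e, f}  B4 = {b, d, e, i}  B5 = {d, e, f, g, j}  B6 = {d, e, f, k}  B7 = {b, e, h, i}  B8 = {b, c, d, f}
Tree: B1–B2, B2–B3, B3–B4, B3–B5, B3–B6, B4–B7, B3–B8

A tree decomposition must satisfy three properties: every vertex lies in some bag; for every edge, both endpoints lie together in some bag; and for every vertex, the bags containing it form a connected subtree. Here bags containing vertex g are not connected in the tree, so the decomposition is invalid.

No — bags containing vertex g are not connected in the tree.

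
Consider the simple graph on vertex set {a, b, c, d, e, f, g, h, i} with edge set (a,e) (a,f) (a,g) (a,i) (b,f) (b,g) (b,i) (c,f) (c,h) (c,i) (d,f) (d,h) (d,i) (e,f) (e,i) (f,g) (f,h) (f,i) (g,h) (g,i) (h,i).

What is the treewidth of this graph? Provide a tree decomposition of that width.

Treewidth 3.
One such decomposition:
Bags: B1 = {b, f, g, i}  B2 = {f, g, h, i}  B3 = {c, f, h, i}  B4 = {a, f, g, i}  B5 = {a, e, f, i}  B6 = {d, f, h, i}
Tree: B1–B2, B2–B3, B2–B4, B4–B5, B2–B6

Each bag holds 4 vertices, so the decomposition has width 3, which upper-bounds the treewidth. For the lower bound, the 4 vertices {d, f, h, i} are pairwise adjacent, and any tree decomposition puts a clique entirely inside one bag — forcing width ≥ 3. Therefore the treewidth is 3.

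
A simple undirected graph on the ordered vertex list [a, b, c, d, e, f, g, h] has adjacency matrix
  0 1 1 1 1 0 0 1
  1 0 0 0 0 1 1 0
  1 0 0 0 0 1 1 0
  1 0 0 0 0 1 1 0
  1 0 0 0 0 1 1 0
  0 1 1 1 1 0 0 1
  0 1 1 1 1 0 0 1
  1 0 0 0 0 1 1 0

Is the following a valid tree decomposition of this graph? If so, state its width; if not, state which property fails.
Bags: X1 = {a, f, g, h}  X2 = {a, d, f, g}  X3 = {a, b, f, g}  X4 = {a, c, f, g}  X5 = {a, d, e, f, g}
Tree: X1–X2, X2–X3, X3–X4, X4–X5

A tree decomposition must satisfy three properties: every vertex lies in some bag; for every edge, both endpoints lie together in some bag; and for every vertex, the bags containing it form a connected subtree. Here bags containing vertex d are not connected in the tree, so the decomposition is invalid.

No — bags containing vertex d are not connected in the tree.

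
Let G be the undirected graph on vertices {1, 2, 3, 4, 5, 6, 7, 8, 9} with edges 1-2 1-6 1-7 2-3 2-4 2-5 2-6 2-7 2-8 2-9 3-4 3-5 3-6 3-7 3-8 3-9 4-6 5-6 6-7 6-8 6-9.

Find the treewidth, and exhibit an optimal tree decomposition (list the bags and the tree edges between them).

Every bag has size at most 4, so the width is 4 − 1 = 3 and tw(G) ≤ 3. Conversely, {1, 2, 6, 7} is a clique of size 4, and the vertices of any clique must share a bag in every tree decomposition; so some bag has ≥ 4 vertices and tw(G) ≥ 3. The upper and lower bounds meet at 3, so that is the treewidth.

Treewidth 3.
One optimal decomposition is:
Bags: B1 = {2, 3, 6, 7}  B2 = {2, 3, 5, 6}  B3 = {2, 3, 4, 6}  B4 = {2, 3, 6, 9}  B5 = {2, 3, 6, 8}  B6 = {1, 2, 6, 7}
Tree: B1–B2, B1–B3, B3–B4, B3–B5, B1–B6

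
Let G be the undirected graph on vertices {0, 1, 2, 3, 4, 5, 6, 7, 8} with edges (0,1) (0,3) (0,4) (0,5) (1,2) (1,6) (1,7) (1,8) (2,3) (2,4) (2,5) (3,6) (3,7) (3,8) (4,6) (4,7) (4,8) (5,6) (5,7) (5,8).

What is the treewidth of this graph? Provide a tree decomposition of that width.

Every bag has size at most 5, so the width is 5 − 1 = 4 and tw(G) ≤ 4. For the lower bound: the 5 vertex sets {2,3}, {0,4}, {5,8}, {1}, {7} are disjoint, each induces a connected subgraph, and every pair is joined by at least one edge of G. Contracting each set to a single vertex therefore yields K_{5} as a minor, and since treewidth is minor-monotone, tw(G) ≥ tw(K_{5}) = 4. Combining the bounds, tw(G) = 4.

Treewidth 4.
Bags: B1 = {1, 2, 3, 4, 5}  B2 = {0, 1, 3, 4, 5}  B3 = {1, 3, 4, 5, 8}  B4 = {1, 3, 4, 5, 7}  B5 = {1, 3, 4, 5, 6}
Tree: B1–B2, B2–B3, B3–B4, B4–B5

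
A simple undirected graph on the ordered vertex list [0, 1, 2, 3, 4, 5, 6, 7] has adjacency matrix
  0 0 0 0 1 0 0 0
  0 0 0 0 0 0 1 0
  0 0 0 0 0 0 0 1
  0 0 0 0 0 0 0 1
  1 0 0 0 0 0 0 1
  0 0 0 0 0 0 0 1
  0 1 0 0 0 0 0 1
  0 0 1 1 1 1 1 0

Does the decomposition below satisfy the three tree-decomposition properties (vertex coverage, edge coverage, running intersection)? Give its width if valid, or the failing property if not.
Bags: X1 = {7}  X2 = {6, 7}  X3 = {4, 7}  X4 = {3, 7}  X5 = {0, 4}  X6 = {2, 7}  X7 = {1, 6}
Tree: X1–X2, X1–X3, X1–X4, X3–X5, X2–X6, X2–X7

A tree decomposition must satisfy three properties: every vertex lies in some bag; for every edge, both endpoints lie together in some bag; and for every vertex, the bags containing it form a connected subtree. Here vertex 5 appears in no bag, so the decomposition is invalid.

No — vertex 5 appears in no bag.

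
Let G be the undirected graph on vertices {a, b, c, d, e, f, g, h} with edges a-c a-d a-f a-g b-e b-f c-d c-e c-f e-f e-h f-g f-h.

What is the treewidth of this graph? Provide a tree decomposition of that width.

Treewidth 2.
One optimal decomposition is:
Bags: B1 = {e, f, h}  B2 = {b, e, f}  B3 = {c, e, f}  B4 = {a, c, f}  B5 = {a, f, g}  B6 = {a, c, d}
Tree: B1–B2, B1–B3, B3–B4, B4–B5, B4–B6

Every bag has size at most 3, so the width is 3 − 1 = 2 and tw(G) ≤ 2. On the other hand G contains the 3-clique {a, c, d}. A clique must lie in a single bag of any decomposition, so no decomposition can have width below 2. Combining the bounds, tw(G) = 2.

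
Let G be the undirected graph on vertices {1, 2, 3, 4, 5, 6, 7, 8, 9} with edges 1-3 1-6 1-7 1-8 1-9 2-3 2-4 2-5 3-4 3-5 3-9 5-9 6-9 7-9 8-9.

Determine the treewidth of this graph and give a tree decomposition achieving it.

Every bag has size at most 3, so the width is 3 − 1 = 2 and tw(G) ≤ 2. For the lower bound, the 3 vertices {1, 8, 9} are pairwise adjacent, and any tree decomposition puts a clique entirely inside one bag — forcing width ≥ 2. Hence tw(G) = 2 exactly.

Treewidth 2.
One such decomposition:
Bags: B1 = {2, 3, 5}  B2 = {3, 5, 9}  B3 = {1, 3, 9}  B4 = {2, 3, 4}  B5 = {1, 6, 9}  B6 = {1, 8, 9}  B7 = {1, 7, 9}
Tree: B1–B2, B2–B3, B1–B4, B3–B5, B3–B6, B5–B7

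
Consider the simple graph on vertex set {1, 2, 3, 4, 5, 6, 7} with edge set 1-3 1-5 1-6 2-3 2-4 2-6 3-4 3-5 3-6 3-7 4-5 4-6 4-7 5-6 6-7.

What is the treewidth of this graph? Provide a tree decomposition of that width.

The largest bag has 4 vertices, giving width 3; this decomposition certifies tw(G) ≤ 3. Conversely, {1, 3, 5, 6} is a clique of size 4, and the vertices of any clique must share a bag in every tree decomposition; so some bag has ≥ 4 vertices and tw(G) ≥ 3. The upper and lower bounds meet at 3, so that is the treewidth.

Treewidth 3.
One such decomposition:
Bags: B1 = {3, 4, 6, 7}  B2 = {3, 4, 5, 6}  B3 = {1, 3, 5, 6}  B4 = {2, 3, 4, 6}
Tree: B1–B2, B2–B3, B2–B4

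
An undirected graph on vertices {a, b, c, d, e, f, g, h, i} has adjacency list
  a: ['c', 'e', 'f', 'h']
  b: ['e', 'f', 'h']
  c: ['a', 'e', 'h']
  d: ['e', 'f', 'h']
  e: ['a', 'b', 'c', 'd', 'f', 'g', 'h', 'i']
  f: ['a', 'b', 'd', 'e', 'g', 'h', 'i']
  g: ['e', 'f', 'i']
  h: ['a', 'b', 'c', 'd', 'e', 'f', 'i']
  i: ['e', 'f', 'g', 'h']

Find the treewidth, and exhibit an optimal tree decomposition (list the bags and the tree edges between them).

Treewidth 3.
One optimal decomposition is:
Bags: B1 = {b, e, f, h}  B2 = {d, e, f, h}  B3 = {a, e, f, h}  B4 = {a, c, e, h}  B5 = {e, f, h, i}  B6 = {e, f, g, i}
Tree: B1–B2, B1–B3, B3–B4, B2–B5, B5–B6

Each bag holds 4 vertices, so the decomposition has width 3, which upper-bounds the treewidth. For the lower bound, the 4 vertices {a, c, e, h} are pairwise adjacent, and any tree decomposition puts a clique entirely inside one bag — forcing width ≥ 3. Combining the bounds, tw(G) = 3.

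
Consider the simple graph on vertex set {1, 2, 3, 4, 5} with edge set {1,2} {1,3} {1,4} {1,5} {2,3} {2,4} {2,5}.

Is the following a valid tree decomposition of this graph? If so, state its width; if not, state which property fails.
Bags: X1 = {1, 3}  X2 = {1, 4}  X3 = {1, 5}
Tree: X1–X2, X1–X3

No — vertex 2 appears in no bag.

A tree decomposition must satisfy three properties: every vertex lies in some bag; for every edge, both endpoints lie together in some bag; and for every vertex, the bags containing it form a connected subtree. Here vertex 2 appears in no bag, so the decomposition is invalid.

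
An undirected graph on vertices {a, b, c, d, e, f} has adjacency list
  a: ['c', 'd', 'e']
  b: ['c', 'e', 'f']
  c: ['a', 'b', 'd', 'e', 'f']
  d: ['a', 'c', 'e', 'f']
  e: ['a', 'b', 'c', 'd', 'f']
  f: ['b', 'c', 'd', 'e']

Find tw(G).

3

A width-3 tree decomposition is:
Bags: B1 = {c, d, e, f}  B2 = {a, c, d, e}  B3 = {b, c, e, f}
Tree: B1–B2, B1–B3
Each bag holds 4 vertices, so the decomposition has width 3, which upper-bounds the treewidth. On the other hand G contains the 4-clique {c, d, e, f}. A clique must lie in a single bag of any decomposition, so no decomposition can have width below 3. The upper and lower bounds meet at 3, so that is the treewidth.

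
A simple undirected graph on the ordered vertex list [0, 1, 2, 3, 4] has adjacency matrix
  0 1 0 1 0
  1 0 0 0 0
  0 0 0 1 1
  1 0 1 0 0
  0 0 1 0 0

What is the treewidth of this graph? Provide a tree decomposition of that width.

Treewidth 1.
Bags: B1 = {0, 3}  B2 = {2, 3}  B3 = {0, 1}  B4 = {2, 4}
Tree: B1–B2, B1–B3, B2–B4

Every bag has size at most 2, so the width is 2 − 1 = 1 and tw(G) ≤ 1. Since G has at least one edge (e.g. 0–3), it is not an edgeless graph, so tw(G) ≥ 1. The upper and lower bounds meet at 1, so that is the treewidth.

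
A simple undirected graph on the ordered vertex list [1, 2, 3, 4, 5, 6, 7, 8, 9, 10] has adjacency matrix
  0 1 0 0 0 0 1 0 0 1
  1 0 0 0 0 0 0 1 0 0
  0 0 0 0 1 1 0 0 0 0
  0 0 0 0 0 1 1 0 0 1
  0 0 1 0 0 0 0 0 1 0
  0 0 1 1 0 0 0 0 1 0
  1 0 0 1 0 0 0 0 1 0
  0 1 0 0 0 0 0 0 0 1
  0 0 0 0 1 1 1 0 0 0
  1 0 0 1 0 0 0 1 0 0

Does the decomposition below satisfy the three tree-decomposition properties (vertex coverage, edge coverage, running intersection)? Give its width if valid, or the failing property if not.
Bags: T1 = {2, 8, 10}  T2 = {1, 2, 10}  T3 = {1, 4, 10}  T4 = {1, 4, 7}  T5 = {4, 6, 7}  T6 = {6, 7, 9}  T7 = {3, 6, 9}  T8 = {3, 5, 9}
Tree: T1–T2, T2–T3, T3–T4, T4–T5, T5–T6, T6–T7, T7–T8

Every vertex of G appears in some bag (union = {1, 2, 3, 4, 5, 6, 7, 8, 9, 10}); every edge is covered by a bag; and for each vertex v the set of bags containing v is connected in the bag tree. The decomposition is therefore valid. The largest bag has 3 vertices, so the width is 2.

Yes; width 2.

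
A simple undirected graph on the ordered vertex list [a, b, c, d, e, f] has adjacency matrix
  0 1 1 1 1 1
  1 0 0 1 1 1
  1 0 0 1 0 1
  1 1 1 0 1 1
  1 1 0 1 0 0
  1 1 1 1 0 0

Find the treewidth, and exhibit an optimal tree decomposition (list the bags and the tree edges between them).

Treewidth 3.
Bags: B1 = {a, c, d, f}  B2 = {a, b, d, f}  B3 = {a, b, d, e}
Tree: B1–B2, B2–B3

Each bag holds 4 vertices, so the decomposition has width 3, which upper-bounds the treewidth. For the lower bound, the 4 vertices {a, b, d, e} are pairwise adjacent, and any tree decomposition puts a clique entirely inside one bag — forcing width ≥ 3. Hence tw(G) = 3 exactly.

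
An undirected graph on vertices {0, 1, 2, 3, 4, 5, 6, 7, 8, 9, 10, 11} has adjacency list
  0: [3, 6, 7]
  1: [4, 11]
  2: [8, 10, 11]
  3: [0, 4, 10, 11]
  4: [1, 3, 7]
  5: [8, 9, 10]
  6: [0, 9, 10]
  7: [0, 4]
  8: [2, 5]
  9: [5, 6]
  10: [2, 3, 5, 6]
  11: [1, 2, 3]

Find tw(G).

3

A width-3 tree decomposition is:
Bags: B1 = {5, 6, 8, 9}  B2 = {5, 6, 8, 10}  B3 = {2, 6, 8, 10}  B4 = {0, 2, 6, 10}  B5 = {0, 2, 3, 10}  B6 = {0, 2, 3, 11}  B7 = {0, 3, 7, 11}  B8 = {3, 4, 7, 11}  B9 = {1, 4, 7, 11}
Tree: B1–B2, B2–B3, B3–B4, B4–B5, B5–B6, B6–B7, B7–B8, B8–B9
Every bag has size at most 4, so the width is 4 − 1 = 3 and tw(G) ≤ 3. For the lower bound: the 4 vertex sets {5,8,9}, {6}, {10}, {0,2,3,11} are disjoint, each induces a connected subgraph, and every pair is joined by at least one edge of G. Contracting each set to a single vertex therefore yields K_{4} as a minor, and since treewidth is minor-monotone, tw(G) ≥ tw(K_{4}) = 3. The upper and lower bounds meet at 3, so that is the treewidth.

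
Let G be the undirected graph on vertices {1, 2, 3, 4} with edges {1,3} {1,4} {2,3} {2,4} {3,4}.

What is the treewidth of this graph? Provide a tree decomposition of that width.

Every bag has size at most 3, so the width is 3 − 1 = 2 and tw(G) ≤ 2. Conversely, {1, 3, 4} is a clique of size 3, and the vertices of any clique must share a bag in every tree decomposition; so some bag has ≥ 3 vertices and tw(G) ≥ 2. Combining the bounds, tw(G) = 2.

Treewidth 2.
One such decomposition:
Bags: B1 = {2, 3, 4}  B2 = {1, 3, 4}
Tree: B1–B2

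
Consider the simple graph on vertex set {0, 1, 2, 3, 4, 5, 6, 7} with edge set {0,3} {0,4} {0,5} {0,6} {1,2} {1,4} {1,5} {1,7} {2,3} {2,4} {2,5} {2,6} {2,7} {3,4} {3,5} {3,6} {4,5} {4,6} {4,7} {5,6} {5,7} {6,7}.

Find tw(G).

A width-4 tree decomposition is:
Bags: B1 = {2, 4, 5, 6, 7}  B2 = {2, 3, 4, 5, 6}  B3 = {0, 3, 4, 5, 6}  B4 = {1, 2, 4, 5, 7}
Tree: B1–B2, B2–B3, B1–B4
Each bag holds 5 vertices, so the decomposition has width 4, which upper-bounds the treewidth. Conversely, {0, 3, 4, 5, 6} is a clique of size 5, and the vertices of any clique must share a bag in every tree decomposition; so some bag has ≥ 5 vertices and tw(G) ≥ 4. Hence tw(G) = 4 exactly.

4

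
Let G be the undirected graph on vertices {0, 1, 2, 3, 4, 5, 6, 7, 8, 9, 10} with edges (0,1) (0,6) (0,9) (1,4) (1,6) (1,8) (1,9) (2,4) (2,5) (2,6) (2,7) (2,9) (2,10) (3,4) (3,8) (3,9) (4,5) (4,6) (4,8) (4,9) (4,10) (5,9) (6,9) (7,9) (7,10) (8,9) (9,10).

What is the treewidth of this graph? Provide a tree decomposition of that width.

Treewidth 3.
One optimal decomposition is:
Bags: B1 = {1, 4, 8, 9}  B2 = {3, 4, 8, 9}  B3 = {1, 4, 6, 9}  B4 = {0, 1, 6, 9}  B5 = {2, 4, 6, 9}  B6 = {2, 4, 9, 10}  B7 = {2, 4, 5, 9}  B8 = {2, 7, 9, 10}
Tree: B1–B2, B1–B3, B3–B4, B3–B5, B5–B6, B6–B7, B6–B8

The largest bag has 4 vertices, giving width 3; this decomposition certifies tw(G) ≤ 3. Conversely, {0, 1, 6, 9} is a clique of size 4, and the vertices of any clique must share a bag in every tree decomposition; so some bag has ≥ 4 vertices and tw(G) ≥ 3. The upper and lower bounds meet at 3, so that is the treewidth.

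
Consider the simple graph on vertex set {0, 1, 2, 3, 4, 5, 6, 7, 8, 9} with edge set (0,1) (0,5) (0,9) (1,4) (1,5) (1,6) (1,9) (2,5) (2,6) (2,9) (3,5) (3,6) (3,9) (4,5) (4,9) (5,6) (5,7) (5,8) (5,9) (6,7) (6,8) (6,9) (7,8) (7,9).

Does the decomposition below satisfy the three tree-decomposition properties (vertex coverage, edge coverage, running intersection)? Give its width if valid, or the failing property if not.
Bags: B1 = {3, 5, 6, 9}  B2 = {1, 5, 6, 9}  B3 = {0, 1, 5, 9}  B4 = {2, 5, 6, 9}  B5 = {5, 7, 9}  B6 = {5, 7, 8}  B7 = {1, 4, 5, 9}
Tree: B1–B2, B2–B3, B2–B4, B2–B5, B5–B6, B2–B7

No — edge (6,7) lies in no bag.

A tree decomposition must satisfy three properties: every vertex lies in some bag; for every edge, both endpoints lie together in some bag; and for every vertex, the bags containing it form a connected subtree. Here edge (6,7) lies in no bag, so the decomposition is invalid.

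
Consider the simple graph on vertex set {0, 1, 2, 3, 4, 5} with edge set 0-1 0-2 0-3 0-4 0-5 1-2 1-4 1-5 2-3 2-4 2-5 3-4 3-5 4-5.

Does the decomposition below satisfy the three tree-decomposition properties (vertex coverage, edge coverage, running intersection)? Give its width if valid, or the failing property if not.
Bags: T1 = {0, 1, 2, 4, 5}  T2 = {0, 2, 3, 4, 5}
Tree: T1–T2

Yes; width 4.

Vertex coverage: the bags together contain {0, 1, 2, 3, 4, 5}, the full vertex set. Edge coverage: each edge of G has both endpoints in at least one bag. Running intersection: for every vertex, the bags containing it form a connected subtree. All three properties hold, so this is a valid tree decomposition of width max|bag| − 1 = 4, and hence tw(G) ≤ 4.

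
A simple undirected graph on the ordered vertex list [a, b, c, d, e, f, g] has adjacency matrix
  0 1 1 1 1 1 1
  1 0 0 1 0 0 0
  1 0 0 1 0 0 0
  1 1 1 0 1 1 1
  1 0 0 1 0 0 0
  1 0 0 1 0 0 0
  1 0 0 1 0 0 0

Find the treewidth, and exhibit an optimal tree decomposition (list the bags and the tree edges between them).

Treewidth 2.
One such decomposition:
Bags: B1 = {a, c, d}  B2 = {a, d, g}  B3 = {a, d, f}  B4 = {a, d, e}  B5 = {a, b, d}
Tree: B1–B2, B1–B3, B1–B4, B2–B5

Every bag has size at most 3, so the width is 3 − 1 = 2 and tw(G) ≤ 2. On the other hand G contains the 3-clique {a, d, f}. A clique must lie in a single bag of any decomposition, so no decomposition can have width below 2. Therefore the treewidth is 2.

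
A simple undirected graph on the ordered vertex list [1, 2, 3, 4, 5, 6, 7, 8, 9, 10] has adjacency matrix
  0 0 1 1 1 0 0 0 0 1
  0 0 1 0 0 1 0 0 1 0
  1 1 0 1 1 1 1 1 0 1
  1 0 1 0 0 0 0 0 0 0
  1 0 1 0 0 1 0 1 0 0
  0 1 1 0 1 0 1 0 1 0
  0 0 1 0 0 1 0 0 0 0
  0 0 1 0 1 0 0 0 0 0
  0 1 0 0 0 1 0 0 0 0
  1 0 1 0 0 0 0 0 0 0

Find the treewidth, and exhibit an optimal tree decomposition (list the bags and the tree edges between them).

The largest bag has 3 vertices, giving width 2; this decomposition certifies tw(G) ≤ 2. Conversely, {2, 6, 9} is a clique of size 3, and the vertices of any clique must share a bag in every tree decomposition; so some bag has ≥ 3 vertices and tw(G) ≥ 2. The upper and lower bounds meet at 2, so that is the treewidth.

Treewidth 2.
One such decomposition:
Bags: B1 = {1, 3, 5}  B2 = {1, 3, 4}  B3 = {3, 5, 6}  B4 = {2, 3, 6}  B5 = {1, 3, 10}  B6 = {2, 6, 9}  B7 = {3, 5, 8}  B8 = {3, 6, 7}
Tree: B1–B2, B1–B3, B3–B4, B2–B5, B4–B6, B1–B7, B4–B8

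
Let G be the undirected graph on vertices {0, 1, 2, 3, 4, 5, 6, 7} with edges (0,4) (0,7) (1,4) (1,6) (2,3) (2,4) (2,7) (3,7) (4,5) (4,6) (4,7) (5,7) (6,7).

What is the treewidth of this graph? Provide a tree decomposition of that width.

Treewidth 2.
One such decomposition:
Bags: B1 = {2, 4, 7}  B2 = {4, 5, 7}  B3 = {0, 4, 7}  B4 = {2, 3, 7}  B5 = {4, 6, 7}  B6 = {1, 4, 6}
Tree: B1–B2, B2–B3, B1–B4, B1–B5, B5–B6

Every bag has size at most 3, so the width is 3 − 1 = 2 and tw(G) ≤ 2. For the lower bound, the 3 vertices {2, 3, 7} are pairwise adjacent, and any tree decomposition puts a clique entirely inside one bag — forcing width ≥ 2. Therefore the treewidth is 2.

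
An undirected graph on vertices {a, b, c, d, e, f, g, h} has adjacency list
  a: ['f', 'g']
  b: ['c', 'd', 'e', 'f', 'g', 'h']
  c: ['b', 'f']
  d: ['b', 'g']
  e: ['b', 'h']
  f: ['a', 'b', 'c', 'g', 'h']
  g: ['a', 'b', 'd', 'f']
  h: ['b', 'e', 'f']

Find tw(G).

A width-2 tree decomposition is:
Bags: B1 = {b, f, g}  B2 = {b, f, h}  B3 = {b, c, f}  B4 = {a, f, g}  B5 = {b, d, g}  B6 = {b, e, h}
Tree: B1–B2, B2–B3, B1–B4, B1–B5, B2–B6
The largest bag has 3 vertices, giving width 2; this decomposition certifies tw(G) ≤ 2. On the other hand G contains the 3-clique {a, f, g}. A clique must lie in a single bag of any decomposition, so no decomposition can have width below 2. Therefore the treewidth is 2.

2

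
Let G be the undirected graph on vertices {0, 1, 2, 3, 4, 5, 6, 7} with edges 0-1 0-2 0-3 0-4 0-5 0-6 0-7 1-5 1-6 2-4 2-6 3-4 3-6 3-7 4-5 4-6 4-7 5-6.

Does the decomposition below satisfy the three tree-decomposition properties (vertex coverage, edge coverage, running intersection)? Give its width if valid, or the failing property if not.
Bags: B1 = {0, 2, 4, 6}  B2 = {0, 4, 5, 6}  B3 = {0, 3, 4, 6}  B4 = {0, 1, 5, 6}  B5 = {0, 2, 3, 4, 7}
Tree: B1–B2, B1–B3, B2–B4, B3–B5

No — bags containing vertex 2 are not connected in the tree.

A tree decomposition must satisfy three properties: every vertex lies in some bag; for every edge, both endpoints lie together in some bag; and for every vertex, the bags containing it form a connected subtree. Here bags containing vertex 2 are not connected in the tree, so the decomposition is invalid.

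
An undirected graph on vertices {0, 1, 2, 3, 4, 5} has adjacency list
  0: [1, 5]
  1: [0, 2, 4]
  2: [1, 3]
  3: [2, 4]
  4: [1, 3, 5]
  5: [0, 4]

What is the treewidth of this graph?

2

A width-2 tree decomposition is:
Bags: B1 = {1, 2, 3}  B2 = {1, 3, 4}  B3 = {0, 1, 4}  B4 = {0, 4, 5}
Tree: B1–B2, B2–B3, B3–B4
Each bag holds 3 vertices, so the decomposition has width 2, which upper-bounds the treewidth. For the lower bound, G contains the cycle 2–3–4–1–2, so G is not a forest; only forests have treewidth ≤ 1, hence tw(G) ≥ 2. Combining the bounds, tw(G) = 2.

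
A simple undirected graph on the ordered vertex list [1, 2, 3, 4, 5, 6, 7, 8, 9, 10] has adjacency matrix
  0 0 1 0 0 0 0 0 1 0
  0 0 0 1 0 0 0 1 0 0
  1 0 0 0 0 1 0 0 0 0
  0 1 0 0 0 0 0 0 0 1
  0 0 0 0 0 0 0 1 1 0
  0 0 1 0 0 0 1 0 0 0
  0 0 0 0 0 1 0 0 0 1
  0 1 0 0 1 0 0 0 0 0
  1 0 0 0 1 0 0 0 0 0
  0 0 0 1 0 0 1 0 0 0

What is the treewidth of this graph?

2

A width-2 tree decomposition is:
Bags: B1 = {1, 3, 6}  B2 = {1, 6, 7}  B3 = {1, 7, 10}  B4 = {1, 4, 10}  B5 = {1, 2, 4}  B6 = {1, 2, 8}  B7 = {1, 5, 8}  B8 = {1, 5, 9}
Tree: B1–B2, B2–B3, B3–B4, B4–B5, B5–B6, B6–B7, B7–B8
Each bag holds 3 vertices, so the decomposition has width 2, which upper-bounds the treewidth. For the lower bound, G contains the cycle 1–3–6–7–10–4–2–8–5–9–1, so G is not a forest; only forests have treewidth ≤ 1, hence tw(G) ≥ 2. Combining the bounds, tw(G) = 2.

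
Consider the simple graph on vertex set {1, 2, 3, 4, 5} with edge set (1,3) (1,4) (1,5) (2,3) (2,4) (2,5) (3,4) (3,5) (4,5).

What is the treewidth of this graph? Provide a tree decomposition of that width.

Treewidth 3.
Bags: B1 = {1, 3, 4, 5}  B2 = {2, 3, 4, 5}
Tree: B1–B2

Every bag has size at most 4, so the width is 4 − 1 = 3 and tw(G) ≤ 3. Conversely, {1, 3, 4, 5} is a clique of size 4, and the vertices of any clique must share a bag in every tree decomposition; so some bag has ≥ 4 vertices and tw(G) ≥ 3. The upper and lower bounds meet at 3, so that is the treewidth.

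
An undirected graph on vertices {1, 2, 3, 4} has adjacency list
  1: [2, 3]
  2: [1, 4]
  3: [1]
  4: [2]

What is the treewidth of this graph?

1

A width-1 tree decomposition is:
Bags: B1 = {2, 4}  B2 = {1, 2}  B3 = {1, 3}
Tree: B1–B2, B2–B3
Each bag holds 2 vertices, so the decomposition has width 1, which upper-bounds the treewidth. Any graph with an edge has treewidth ≥ 1, and G has the edge 2–4. The upper and lower bounds meet at 1, so that is the treewidth.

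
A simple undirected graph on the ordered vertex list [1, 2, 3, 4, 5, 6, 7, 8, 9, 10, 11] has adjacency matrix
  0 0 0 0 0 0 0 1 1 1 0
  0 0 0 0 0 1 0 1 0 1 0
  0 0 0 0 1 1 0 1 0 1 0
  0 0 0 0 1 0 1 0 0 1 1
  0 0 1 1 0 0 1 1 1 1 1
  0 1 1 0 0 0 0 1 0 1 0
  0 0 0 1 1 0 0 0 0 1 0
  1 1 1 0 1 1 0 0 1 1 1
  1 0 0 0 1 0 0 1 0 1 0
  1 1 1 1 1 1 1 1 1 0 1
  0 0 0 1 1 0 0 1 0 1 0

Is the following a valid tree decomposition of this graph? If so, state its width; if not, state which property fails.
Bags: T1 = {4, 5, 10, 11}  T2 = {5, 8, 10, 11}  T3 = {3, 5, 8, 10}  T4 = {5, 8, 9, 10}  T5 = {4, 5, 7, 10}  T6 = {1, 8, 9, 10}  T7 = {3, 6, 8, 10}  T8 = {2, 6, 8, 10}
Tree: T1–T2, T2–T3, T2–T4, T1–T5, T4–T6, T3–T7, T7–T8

Yes; width 3.

Every vertex of G appears in some bag (union = {1, 2, 3, 4, 5, 6, 7, 8, 9, 10, 11}); every edge is covered by a bag; and for each vertex v the set of bags containing v is connected in the bag tree. The decomposition is therefore valid. The largest bag has 4 vertices, so the width is 3.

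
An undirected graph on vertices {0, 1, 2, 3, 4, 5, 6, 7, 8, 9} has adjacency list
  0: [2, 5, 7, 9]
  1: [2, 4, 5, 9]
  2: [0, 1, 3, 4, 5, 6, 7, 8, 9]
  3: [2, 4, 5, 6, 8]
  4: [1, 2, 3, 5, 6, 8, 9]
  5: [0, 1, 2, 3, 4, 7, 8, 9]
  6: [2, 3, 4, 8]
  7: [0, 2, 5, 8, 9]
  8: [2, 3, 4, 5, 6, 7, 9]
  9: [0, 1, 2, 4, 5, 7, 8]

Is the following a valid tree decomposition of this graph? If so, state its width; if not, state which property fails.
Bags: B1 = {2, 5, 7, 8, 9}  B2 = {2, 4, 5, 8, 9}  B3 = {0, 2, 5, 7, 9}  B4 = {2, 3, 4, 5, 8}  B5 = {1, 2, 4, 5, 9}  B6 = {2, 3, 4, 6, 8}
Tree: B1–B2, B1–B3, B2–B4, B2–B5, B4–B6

Yes; width 4.

Every vertex of G appears in some bag (union = {0, 1, 2, 3, 4, 5, 6, 7, 8, 9}); every edge is covered by a bag; and for each vertex v the set of bags containing v is connected in the bag tree. The decomposition is therefore valid. The largest bag has 5 vertices, so the width is 4.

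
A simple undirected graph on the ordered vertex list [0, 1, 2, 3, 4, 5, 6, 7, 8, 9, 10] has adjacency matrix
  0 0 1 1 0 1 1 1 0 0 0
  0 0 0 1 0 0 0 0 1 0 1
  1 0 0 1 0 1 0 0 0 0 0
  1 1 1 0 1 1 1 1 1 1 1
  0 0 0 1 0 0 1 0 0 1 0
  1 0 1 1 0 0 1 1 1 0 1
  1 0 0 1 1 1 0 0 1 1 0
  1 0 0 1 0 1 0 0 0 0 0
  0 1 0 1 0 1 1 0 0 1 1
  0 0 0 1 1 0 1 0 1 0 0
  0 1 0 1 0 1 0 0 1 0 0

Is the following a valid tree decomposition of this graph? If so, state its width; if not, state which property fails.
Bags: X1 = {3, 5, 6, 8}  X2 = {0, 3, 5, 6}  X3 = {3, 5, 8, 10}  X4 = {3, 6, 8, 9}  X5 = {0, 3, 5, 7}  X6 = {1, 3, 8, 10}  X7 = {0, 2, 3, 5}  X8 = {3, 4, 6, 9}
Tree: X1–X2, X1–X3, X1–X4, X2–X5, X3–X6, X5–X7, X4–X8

Yes; width 3.

Every vertex of G appears in some bag (union = {0, 1, 2, 3, 4, 5, 6, 7, 8, 9, 10}); every edge is covered by a bag; and for each vertex v the set of bags containing v is connected in the bag tree. The decomposition is therefore valid. The largest bag has 4 vertices, so the width is 3.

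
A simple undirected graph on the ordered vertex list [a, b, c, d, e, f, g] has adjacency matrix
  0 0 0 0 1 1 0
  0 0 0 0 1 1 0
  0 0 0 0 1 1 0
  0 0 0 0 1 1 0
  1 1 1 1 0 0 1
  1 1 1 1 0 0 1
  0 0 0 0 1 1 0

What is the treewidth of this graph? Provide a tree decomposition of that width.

Each bag holds 3 vertices, so the decomposition has width 2, which upper-bounds the treewidth. The edges e–a–f–d–e form a cycle, so G is not a tree and its treewidth is at least 2. Therefore the treewidth is 2.

Treewidth 2.
One optimal decomposition is:
Bags: B1 = {a, e, f}  B2 = {d, e, f}  B3 = {c, e, f}  B4 = {e, f, g}  B5 = {b, e, f}
Tree: B1–B2, B2–B3, B3–B4, B4–B5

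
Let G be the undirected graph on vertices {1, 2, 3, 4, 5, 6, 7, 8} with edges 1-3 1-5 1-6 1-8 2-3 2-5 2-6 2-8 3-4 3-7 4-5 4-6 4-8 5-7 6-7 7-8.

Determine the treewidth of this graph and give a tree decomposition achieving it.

Treewidth 4.
One optimal decomposition is:
Bags: B1 = {2, 3, 5, 6, 8}  B2 = {3, 5, 6, 7, 8}  B3 = {1, 3, 5, 6, 8}  B4 = {3, 4, 5, 6, 8}
Tree: B1–B2, B2–B3, B3–B4

Each bag holds 5 vertices, so the decomposition has width 4, which upper-bounds the treewidth. For the lower bound: the 5 vertex sets {2,3}, {5,7}, {1,8}, {6}, {4} are disjoint, each induces a connected subgraph, and every pair is joined by at least one edge of G. Contracting each set to a single vertex therefore yields K_{5} as a minor, and since treewidth is minor-monotone, tw(G) ≥ tw(K_{5}) = 4. Hence tw(G) = 4 exactly.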